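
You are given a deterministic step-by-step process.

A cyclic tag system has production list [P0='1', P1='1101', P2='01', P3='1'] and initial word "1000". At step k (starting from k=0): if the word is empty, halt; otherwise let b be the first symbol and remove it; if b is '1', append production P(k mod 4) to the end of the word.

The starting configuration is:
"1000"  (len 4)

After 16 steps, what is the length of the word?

9

0) "1000"  (len 4)
1) "0001"  (len 4)
2) "001"  (len 3)
3) "01"  (len 2)
4) "1"  (len 1)
5) "1"  (len 1)
6) "1101"  (len 4)
7) "10101"  (len 5)
8) "01011"  (len 5)
9) "1011"  (len 4)
10) "0111101"  (len 7)
11) "111101"  (len 6)
12) "111011"  (len 6)
13) "110111"  (len 6)
14) "101111101"  (len 9)
15) "0111110101"  (len 10)
16) "111110101"  (len 9)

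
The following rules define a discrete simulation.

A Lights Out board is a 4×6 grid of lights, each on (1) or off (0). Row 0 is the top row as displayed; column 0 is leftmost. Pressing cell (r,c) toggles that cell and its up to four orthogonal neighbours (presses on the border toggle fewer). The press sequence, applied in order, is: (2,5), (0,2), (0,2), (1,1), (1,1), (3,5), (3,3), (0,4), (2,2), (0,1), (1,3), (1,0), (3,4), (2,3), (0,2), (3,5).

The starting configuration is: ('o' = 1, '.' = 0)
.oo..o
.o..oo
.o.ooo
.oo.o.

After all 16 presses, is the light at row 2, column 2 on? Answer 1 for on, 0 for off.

0

0) .oo..o
.o..oo
.o.ooo
.oo.o.
1) .oo..o
.o..o.
.o.o..
.oo.oo
2) ...o.o
.oo.o.
.o.o..
.oo.oo
3) .oo..o
.o..o.
.o.o..
.oo.oo
4) ..o..o
o.o.o.
...o..
.oo.oo
5) .oo..o
.o..o.
.o.o..
.oo.oo
6) .oo..o
.o..o.
.o.o.o
.oo...
7) .oo..o
.o..o.
.o...o
.o.oo.
8) .oooo.
.o....
.o...o
.o.oo.
9) .oooo.
.oo...
..oo.o
.oooo.
10) o..oo.
..o...
..oo.o
.oooo.
11) o...o.
...oo.
..o..o
.oooo.
12) ....o.
oo.oo.
o.o..o
.oooo.
13) ....o.
oo.oo.
o.o.oo
.oo..o
14) ....o.
oo..o.
o..o.o
.ooo.o
15) .oooo.
ooo.o.
o..o.o
.ooo.o
16) .oooo.
ooo.o.
o..o..
.oooo.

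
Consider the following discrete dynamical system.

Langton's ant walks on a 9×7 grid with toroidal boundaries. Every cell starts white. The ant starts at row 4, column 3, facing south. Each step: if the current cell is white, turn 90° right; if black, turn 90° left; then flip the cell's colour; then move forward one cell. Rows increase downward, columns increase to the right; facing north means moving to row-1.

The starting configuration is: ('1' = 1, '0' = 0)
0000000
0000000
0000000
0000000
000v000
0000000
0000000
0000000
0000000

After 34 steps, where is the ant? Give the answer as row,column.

[0] 0000000
0000000
0000000
0000000
000v000
0000000
0000000
0000000
0000000
[1] 0000000
0000000
0000000
0000000
00<1000
0000000
0000000
0000000
0000000
[2] 0000000
0000000
0000000
00^0000
0011000
0000000
0000000
0000000
0000000
[3] 0000000
0000000
0000000
001>000
0011000
0000000
0000000
0000000
0000000
[4] 0000000
0000000
0000000
0011000
001v000
0000000
0000000
0000000
0000000
[5] 0000000
0000000
0000000
0011000
0010>00
0000000
0000000
0000000
0000000
[6] 0000000
0000000
0000000
0011000
0010100
0000v00
0000000
0000000
0000000
[7] 0000000
0000000
0000000
0011000
0010100
000<100
0000000
0000000
0000000
[8] 0000000
0000000
0000000
0011000
001^100
0001100
0000000
0000000
0000000
[9] 0000000
0000000
0000000
0011000
0011>00
0001100
0000000
0000000
0000000
[10] 0000000
0000000
0000000
0011^00
0011000
0001100
0000000
0000000
0000000
[11] 0000000
0000000
0000000
00111>0
0011000
0001100
0000000
0000000
0000000
[12] 0000000
0000000
0000000
0011110
00110v0
0001100
0000000
0000000
0000000
[13] 0000000
0000000
0000000
0011110
0011<10
0001100
0000000
0000000
0000000
[14] 0000000
0000000
0000000
0011^10
0011110
0001100
0000000
0000000
0000000
[15] 0000000
0000000
0000000
001<010
0011110
0001100
0000000
0000000
0000000
[16] 0000000
0000000
0000000
0010010
001v110
0001100
0000000
0000000
0000000
[17] 0000000
0000000
0000000
0010010
0010>10
0001100
0000000
0000000
0000000
[18] 0000000
0000000
0000000
0010^10
0010010
0001100
0000000
0000000
0000000
[19] 0000000
0000000
0000000
00101>0
0010010
0001100
0000000
0000000
0000000
[20] 0000000
0000000
00000^0
0010100
0010010
0001100
0000000
0000000
0000000
[21] 0000000
0000000
000001>
0010100
0010010
0001100
0000000
0000000
0000000
[22] 0000000
0000000
0000011
001010v
0010010
0001100
0000000
0000000
0000000
[23] 0000000
0000000
0000011
00101<1
0010010
0001100
0000000
0000000
0000000
[24] 0000000
0000000
00000^1
0010111
0010010
0001100
0000000
0000000
0000000
[25] 0000000
0000000
0000<01
0010111
0010010
0001100
0000000
0000000
0000000
[26] 0000000
0000^00
0000101
0010111
0010010
0001100
0000000
0000000
0000000
[27] 0000000
00001>0
0000101
0010111
0010010
0001100
0000000
0000000
0000000
[28] 0000000
0000110
00001v1
0010111
0010010
0001100
0000000
0000000
0000000
[29] 0000000
0000110
0000<11
0010111
0010010
0001100
0000000
0000000
0000000
[30] 0000000
0000110
0000011
0010v11
0010010
0001100
0000000
0000000
0000000
[31] 0000000
0000110
0000011
00100>1
0010010
0001100
0000000
0000000
0000000
[32] 0000000
0000110
00000^1
0010001
0010010
0001100
0000000
0000000
0000000
[33] 0000000
0000110
0000<01
0010001
0010010
0001100
0000000
0000000
0000000
[34] 0000000
0000^10
0000101
0010001
0010010
0001100
0000000
0000000
0000000

1,4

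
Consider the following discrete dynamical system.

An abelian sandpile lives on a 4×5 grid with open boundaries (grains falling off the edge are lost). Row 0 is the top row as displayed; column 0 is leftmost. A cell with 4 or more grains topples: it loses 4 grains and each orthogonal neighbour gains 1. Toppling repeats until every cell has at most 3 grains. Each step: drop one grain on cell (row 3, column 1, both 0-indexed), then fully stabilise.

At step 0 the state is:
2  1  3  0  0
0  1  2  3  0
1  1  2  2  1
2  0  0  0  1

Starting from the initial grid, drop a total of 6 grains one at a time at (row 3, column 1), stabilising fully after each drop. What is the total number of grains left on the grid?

27

gen 0: 2  1  3  0  0
0  1  2  3  0
1  1  2  2  1
2  0  0  0  1
gen 1: 2  1  3  0  0
0  1  2  3  0
1  1  2  2  1
2  1  0  0  1
gen 2: 2  1  3  0  0
0  1  2  3  0
1  1  2  2  1
2  2  0  0  1
gen 3: 2  1  3  0  0
0  1  2  3  0
1  1  2  2  1
2  3  0  0  1
gen 4: 2  1  3  0  0
0  1  2  3  0
1  2  2  2  1
3  0  1  0  1
gen 5: 2  1  3  0  0
0  1  2  3  0
1  2  2  2  1
3  1  1  0  1
gen 6: 2  1  3  0  0
0  1  2  3  0
1  2  2  2  1
3  2  1  0  1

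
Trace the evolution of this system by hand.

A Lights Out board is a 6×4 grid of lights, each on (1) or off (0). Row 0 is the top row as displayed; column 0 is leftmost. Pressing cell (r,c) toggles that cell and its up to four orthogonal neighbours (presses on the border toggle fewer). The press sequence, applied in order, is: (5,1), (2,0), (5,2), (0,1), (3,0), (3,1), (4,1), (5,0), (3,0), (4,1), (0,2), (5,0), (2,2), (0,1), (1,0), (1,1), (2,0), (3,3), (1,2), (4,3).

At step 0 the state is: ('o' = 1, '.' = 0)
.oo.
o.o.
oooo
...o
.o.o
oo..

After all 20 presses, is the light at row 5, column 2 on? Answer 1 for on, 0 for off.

k=0  .oo.
o.o.
oooo
...o
.o.o
oo..
k=1  .oo.
o.o.
oooo
...o
...o
..o.
k=2  .oo.
..o.
..oo
o..o
...o
..o.
k=3  .oo.
..o.
..oo
o..o
..oo
.o.o
k=4  o...
.oo.
..oo
o..o
..oo
.o.o
k=5  o...
.oo.
o.oo
.o.o
o.oo
.o.o
k=6  o...
.oo.
oooo
o.oo
oooo
.o.o
k=7  o...
.oo.
oooo
oooo
...o
...o
k=8  o...
.oo.
oooo
oooo
o..o
oo.o
k=9  o...
.oo.
.ooo
..oo
...o
oo.o
k=10  o...
.oo.
.ooo
.ooo
oooo
o..o
k=11  oooo
.o..
.ooo
.ooo
oooo
o..o
k=12  oooo
.o..
.ooo
.ooo
.ooo
.o.o
k=13  oooo
.oo.
....
.o.o
.ooo
.o.o
k=14  ...o
..o.
....
.o.o
.ooo
.o.o
k=15  o..o
ooo.
o...
.o.o
.ooo
.o.o
k=16  oo.o
....
oo..
.o.o
.ooo
.o.o
k=17  oo.o
o...
....
oo.o
.ooo
.o.o
k=18  oo.o
o...
...o
ooo.
.oo.
.o.o
k=19  oooo
oooo
..oo
ooo.
.oo.
.o.o
k=20  oooo
oooo
..oo
oooo
.o.o
.o..

0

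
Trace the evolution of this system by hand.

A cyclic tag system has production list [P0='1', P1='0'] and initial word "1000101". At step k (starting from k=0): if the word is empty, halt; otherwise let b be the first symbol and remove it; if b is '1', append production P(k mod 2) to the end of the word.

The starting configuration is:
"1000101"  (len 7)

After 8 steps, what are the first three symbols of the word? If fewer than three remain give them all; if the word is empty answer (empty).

k=0  "1000101"  (len 7)
k=1  "0001011"  (len 7)
k=2  "001011"  (len 6)
k=3  "01011"  (len 5)
k=4  "1011"  (len 4)
k=5  "0111"  (len 4)
k=6  "111"  (len 3)
k=7  "111"  (len 3)
k=8  "110"  (len 3)

110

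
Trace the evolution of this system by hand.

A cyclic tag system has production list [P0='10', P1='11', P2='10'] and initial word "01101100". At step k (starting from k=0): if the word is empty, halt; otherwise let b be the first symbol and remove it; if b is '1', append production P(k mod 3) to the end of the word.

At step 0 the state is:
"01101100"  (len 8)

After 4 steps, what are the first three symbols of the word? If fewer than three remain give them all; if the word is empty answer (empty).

110

[0] "01101100"  (len 8)
[1] "1101100"  (len 7)
[2] "10110011"  (len 8)
[3] "011001110"  (len 9)
[4] "11001110"  (len 8)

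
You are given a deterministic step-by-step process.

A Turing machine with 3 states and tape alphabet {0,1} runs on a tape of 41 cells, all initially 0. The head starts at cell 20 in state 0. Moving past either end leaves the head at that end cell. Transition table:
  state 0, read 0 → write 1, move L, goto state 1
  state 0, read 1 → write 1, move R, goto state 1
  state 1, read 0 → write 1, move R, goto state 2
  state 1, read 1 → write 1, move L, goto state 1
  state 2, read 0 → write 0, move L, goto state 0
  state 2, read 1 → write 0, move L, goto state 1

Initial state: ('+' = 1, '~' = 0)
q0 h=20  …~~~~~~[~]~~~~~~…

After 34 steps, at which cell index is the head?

0) q0 h=20  …~~~~~~[~]~~~~~~…
1) q1 h=19  …~~~~~~[~]+~~~~~…
2) q2 h=20  …~~~~~+[+]~~~~~~…
3) q1 h=19  …~~~~~~[+]~~~~~~…
4) q1 h=18  …~~~~~~[~]+~~~~~…
5) q2 h=19  …~~~~~+[+]~~~~~~…
6) q1 h=18  …~~~~~~[+]~~~~~~…
7) q1 h=17  …~~~~~~[~]+~~~~~…
8) q2 h=18  …~~~~~+[+]~~~~~~…
9) q1 h=17  …~~~~~~[+]~~~~~~…
10) q1 h=16  …~~~~~~[~]+~~~~~…
11) q2 h=17  …~~~~~+[+]~~~~~~…
12) q1 h=16  …~~~~~~[+]~~~~~~…
13) q1 h=15  …~~~~~~[~]+~~~~~…
14) q2 h=16  …~~~~~+[+]~~~~~~…
15) q1 h=15  …~~~~~~[+]~~~~~~…
16) q1 h=14  …~~~~~~[~]+~~~~~…
17) q2 h=15  …~~~~~+[+]~~~~~~…
18) q1 h=14  …~~~~~~[+]~~~~~~…
19) q1 h=13  …~~~~~~[~]+~~~~~…
20) q2 h=14  …~~~~~+[+]~~~~~~…
21) q1 h=13  …~~~~~~[+]~~~~~~…
22) q1 h=12  …~~~~~~[~]+~~~~~…
23) q2 h=13  …~~~~~+[+]~~~~~~…
24) q1 h=12  …~~~~~~[+]~~~~~~…
25) q1 h=11  …~~~~~~[~]+~~~~~…
26) q2 h=12  …~~~~~+[+]~~~~~~…
27) q1 h=11  …~~~~~~[+]~~~~~~…
28) q1 h=10  …~~~~~~[~]+~~~~~…
29) q2 h=11  …~~~~~+[+]~~~~~~…
30) q1 h=10  …~~~~~~[+]~~~~~~…
31) q1 h= 9  …~~~~~~[~]+~~~~~…
32) q2 h=10  …~~~~~+[+]~~~~~~…
33) q1 h= 9  …~~~~~~[+]~~~~~~…
34) q1 h= 8  …~~~~~~[~]+~~~~~…

8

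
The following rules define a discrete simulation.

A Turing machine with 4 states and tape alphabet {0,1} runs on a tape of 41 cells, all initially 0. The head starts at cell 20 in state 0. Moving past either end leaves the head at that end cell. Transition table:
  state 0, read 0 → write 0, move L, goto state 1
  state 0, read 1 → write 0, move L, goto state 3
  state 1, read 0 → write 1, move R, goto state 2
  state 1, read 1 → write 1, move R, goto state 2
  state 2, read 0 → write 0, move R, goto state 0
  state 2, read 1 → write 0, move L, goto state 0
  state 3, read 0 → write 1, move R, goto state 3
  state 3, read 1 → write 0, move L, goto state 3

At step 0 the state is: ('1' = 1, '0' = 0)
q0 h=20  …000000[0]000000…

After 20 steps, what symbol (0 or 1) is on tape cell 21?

step 0: q0 h=20  …000000[0]000000…
step 1: q1 h=19  …000000[0]000000…
step 2: q2 h=20  …000001[0]000000…
step 3: q0 h=21  …000010[0]000000…
step 4: q1 h=20  …000001[0]000000…
step 5: q2 h=21  …000011[0]000000…
step 6: q0 h=22  …000110[0]000000…
step 7: q1 h=21  …000011[0]000000…
step 8: q2 h=22  …000111[0]000000…
step 9: q0 h=23  …001110[0]000000…
step 10: q1 h=22  …000111[0]000000…
step 11: q2 h=23  …001111[0]000000…
step 12: q0 h=24  …011110[0]000000…
step 13: q1 h=23  …001111[0]000000…
step 14: q2 h=24  …011111[0]000000…
step 15: q0 h=25  …111110[0]000000…
step 16: q1 h=24  …011111[0]000000…
step 17: q2 h=25  …111111[0]000000…
step 18: q0 h=26  …111110[0]000000…
step 19: q1 h=25  …111111[0]000000…
step 20: q2 h=26  …111111[0]000000…

1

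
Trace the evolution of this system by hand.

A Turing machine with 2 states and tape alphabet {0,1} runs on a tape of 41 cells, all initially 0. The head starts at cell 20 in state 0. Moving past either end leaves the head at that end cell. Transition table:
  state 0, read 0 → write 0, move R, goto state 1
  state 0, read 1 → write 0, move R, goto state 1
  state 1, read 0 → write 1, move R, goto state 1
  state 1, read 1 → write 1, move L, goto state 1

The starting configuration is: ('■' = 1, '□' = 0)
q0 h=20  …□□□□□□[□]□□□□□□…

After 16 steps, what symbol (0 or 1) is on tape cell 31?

0) q0 h=20  …□□□□□□[□]□□□□□□…
1) q1 h=21  …□□□□□□[□]□□□□□□…
2) q1 h=22  …□□□□□■[□]□□□□□□…
3) q1 h=23  …□□□□■■[□]□□□□□□…
4) q1 h=24  …□□□■■■[□]□□□□□□…
5) q1 h=25  …□□■■■■[□]□□□□□□…
6) q1 h=26  …□■■■■■[□]□□□□□□…
7) q1 h=27  …■■■■■■[□]□□□□□□…
8) q1 h=28  …■■■■■■[□]□□□□□□…
9) q1 h=29  …■■■■■■[□]□□□□□□…
10) q1 h=30  …■■■■■■[□]□□□□□□…
11) q1 h=31  …■■■■■■[□]□□□□□□…
12) q1 h=32  …■■■■■■[□]□□□□□□…
13) q1 h=33  …■■■■■■[□]□□□□□□…
14) q1 h=34  …■■■■■■[□]□□□□□□|
15) q1 h=35  …■■■■■■[□]□□□□□|
16) q1 h=36  …■■■■■■[□]□□□□|

1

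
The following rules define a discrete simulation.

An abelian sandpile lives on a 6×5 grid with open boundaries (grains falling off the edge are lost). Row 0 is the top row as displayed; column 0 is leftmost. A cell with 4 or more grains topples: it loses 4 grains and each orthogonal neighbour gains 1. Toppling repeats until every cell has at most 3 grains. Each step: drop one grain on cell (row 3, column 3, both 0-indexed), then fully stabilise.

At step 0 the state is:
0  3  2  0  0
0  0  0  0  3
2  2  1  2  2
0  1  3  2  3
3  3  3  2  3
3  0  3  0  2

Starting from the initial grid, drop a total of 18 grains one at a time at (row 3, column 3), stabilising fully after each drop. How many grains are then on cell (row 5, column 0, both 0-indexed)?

gen 0: 0  3  2  0  0
0  0  0  0  3
2  2  1  2  2
0  1  3  2  3
3  3  3  2  3
3  0  3  0  2
gen 1: 0  3  2  0  0
0  0  0  0  3
2  2  1  2  2
0  1  3  3  3
3  3  3  2  3
3  0  3  0  2
gen 2: 0  3  2  0  0
0  0  0  0  3
2  2  2  3  3
1  3  1  3  1
1  1  3  1  1
0  3  0  2  3
gen 3: 0  3  2  0  1
0  0  0  2  0
2  2  3  1  1
1  3  2  1  3
1  1  3  2  1
0  3  0  2  3
gen 4: 0  3  2  0  1
0  0  0  2  0
2  2  3  1  1
1  3  2  2  3
1  1  3  2  1
0  3  0  2  3
gen 5: 0  3  2  0  1
0  0  0  2  0
2  2  3  1  1
1  3  2  3  3
1  1  3  2  1
0  3  0  2  3
gen 6: 0  3  2  0  1
0  0  0  2  0
2  2  3  2  2
1  3  3  1  0
1  1  3  3  2
0  3  0  2  3
gen 7: 0  3  2  0  1
0  0  0  2  0
2  2  3  2  2
1  3  3  2  0
1  1  3  3  2
0  3  0  2  3
gen 8: 0  3  2  0  1
0  0  0  2  0
2  2  3  2  2
1  3  3  3  0
1  1  3  3  2
0  3  0  2  3
gen 9: 0  3  2  0  1
0  1  1  3  0
3  0  2  0  3
2  1  3  3  1
1  3  1  1  3
0  3  1  3  3
gen 10: 0  3  2  0  1
0  1  1  3  0
3  0  3  1  3
2  2  0  1  2
1  3  2  2  3
0  3  1  3  3
gen 11: 0  3  2  0  1
0  1  1  3  0
3  0  3  1  3
2  2  0  2  2
1  3  2  2  3
0  3  1  3  3
gen 12: 0  3  2  0  1
0  1  1  3  0
3  0  3  1  3
2  2  0  3  2
1  3  2  2  3
0  3  1  3  3
gen 13: 0  3  2  0  1
0  1  1  3  0
3  0  3  2  3
2  2  1  0  3
1  3  2  3  3
0  3  1  3  3
gen 14: 0  3  2  0  1
0  1  1  3  0
3  0  3  2  3
2  2  1  1  3
1  3  2  3  3
0  3  1  3  3
gen 15: 0  3  2  0  1
0  1  1  3  0
3  0  3  2  3
2  2  1  2  3
1  3  2  3  3
0  3  1  3  3
gen 16: 0  3  2  0  1
0  1  1  3  0
3  0  3  2  3
2  2  1  3  3
1  3  2  3  3
0  3  1  3  3
gen 17: 0  3  2  1  1
0  1  3  0  2
3  1  0  2  1
2  2  3  3  2
1  3  3  2  2
0  3  2  1  1
gen 18: 0  3  2  1  1
0  1  3  0  2
3  2  1  3  1
3  0  2  2  3
2  2  3  0  3
1  1  0  3  1

1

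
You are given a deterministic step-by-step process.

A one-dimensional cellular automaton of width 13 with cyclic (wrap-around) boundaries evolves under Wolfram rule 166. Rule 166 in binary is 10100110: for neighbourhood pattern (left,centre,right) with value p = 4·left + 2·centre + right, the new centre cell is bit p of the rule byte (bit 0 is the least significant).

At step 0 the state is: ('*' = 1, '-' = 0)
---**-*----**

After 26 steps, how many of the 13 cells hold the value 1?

5

t=0: ---**-*----**
t=1: --*--**---*--
t=2: -**-*----**--
t=3: *--**---*----
t=4: *-*----**---*
t=5: -**---*----*-
t=6: *----**---**-
t=7: *---*----*--*
t=8: ---**---**-*-
t=9: --*----*--**-
t=10: -**---**-*---
t=11: *----*--**---
t=12: *---**-*----*
t=13: ---*--**---*-
t=14: --**-*----**-
t=15: -*--**---*---
t=16: **-*----**---
t=17: --**---*----*
t=18: -*----**---**
t=19: **---*----*--
t=20: ----**---**-*
t=21: ---*----*--**
t=22: --**---**-*--
t=23: -*----*--**--
t=24: **---**-*----
t=25: ----*--**---*
t=26: ---**-*----**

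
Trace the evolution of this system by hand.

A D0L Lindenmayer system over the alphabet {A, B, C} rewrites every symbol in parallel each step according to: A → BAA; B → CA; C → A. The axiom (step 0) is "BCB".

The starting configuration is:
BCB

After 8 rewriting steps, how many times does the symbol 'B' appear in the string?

step 0: BCB
step 1: CAACA
step 2: ABAABAAABAA
step 3: BAACABAABAACABAABAABAACABAABAA
step 4: CABAABAAABAACABAABAACABAABAAABAACABAABAACABAABAACABAABAAABAACABAABAACABAABAA
step 5: ABAACABAABAACABAABAABAACABAABAAABAACABAABAACABAABAAABAACAB…ABAABAABAACABAABAAABAACABAABAACABAABAAABAACABAABAACABAABAA  (len 193)
step 6: BAACABAABAAABAACABAABAACABAABAAABAACABAABAACABAABAACABAABA…ABAABAABAACABAABAAABAACABAABAACABAABAAABAACABAABAACABAABAA  (len 492)
step 7: CABAABAAABAACABAABAACABAABAABAACABAABAAABAACABAABAACABAABA…ABAABAABAACABAABAAABAACABAABAACABAABAAABAACABAABAACABAABAA  (len 1253)
step 8: ABAACABAABAACABAABAABAACABAABAAABAACABAABAACABAABAAABAACAB…ABAABAABAACABAABAAABAACABAABAACABAABAAABAACABAABAACABAABAA  (len 3191)

810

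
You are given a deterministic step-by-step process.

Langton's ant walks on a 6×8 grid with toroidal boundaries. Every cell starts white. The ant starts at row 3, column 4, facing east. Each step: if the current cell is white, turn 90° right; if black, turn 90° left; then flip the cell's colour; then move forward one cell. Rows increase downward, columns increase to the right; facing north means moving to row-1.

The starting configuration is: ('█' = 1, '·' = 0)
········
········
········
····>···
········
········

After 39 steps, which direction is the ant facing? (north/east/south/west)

south

[0] ········
········
········
····>···
········
········
[1] ········
········
········
····█···
····v···
········
[2] ········
········
········
····█···
···<█···
········
[3] ········
········
········
···^█···
···██···
········
[4] ········
········
········
···█>···
···██···
········
[5] ········
········
····^···
···█····
···██···
········
[6] ········
········
····█>··
···█····
···██···
········
[7] ········
········
····██··
···█·v··
···██···
········
[8] ········
········
····██··
···█<█··
···██···
········
[9] ········
········
····^█··
···███··
···██···
········
[10] ········
········
···<·█··
···███··
···██···
········
[11] ········
···^····
···█·█··
···███··
···██···
········
[12] ········
···█>···
···█·█··
···███··
···██···
········
[13] ········
···██···
···█v█··
···███··
···██···
········
[14] ········
···██···
···<██··
···███··
···██···
········
[15] ········
···██···
····██··
···v██··
···██···
········
[16] ········
···██···
····██··
····>█··
···██···
········
[17] ········
···██···
····^█··
·····█··
···██···
········
[18] ········
···██···
···<·█··
·····█··
···██···
········
[19] ········
···^█···
···█·█··
·····█··
···██···
········
[20] ········
··<·█···
···█·█··
·····█··
···██···
········
[21] ··^·····
··█·█···
···█·█··
·····█··
···██···
········
[22] ··█>····
··█·█···
···█·█··
·····█··
···██···
········
[23] ··██····
··█v█···
···█·█··
·····█··
···██···
········
[24] ··██····
··<██···
···█·█··
·····█··
···██···
········
[25] ··██····
···██···
··v█·█··
·····█··
···██···
········
[26] ··██····
···██···
·<██·█··
·····█··
···██···
········
[27] ··██····
·^·██···
·███·█··
·····█··
···██···
········
[28] ··██····
·█>██···
·███·█··
·····█··
···██···
········
[29] ··██····
·████···
·█v█·█··
·····█··
···██···
········
[30] ··██····
·████···
·█·>·█··
·····█··
···██···
········
[31] ··██····
·██^█···
·█···█··
·····█··
···██···
········
[32] ··██····
·█<·█···
·█···█··
·····█··
···██···
········
[33] ··██····
·█··█···
·█v··█··
·····█··
···██···
········
[34] ··██····
·█··█···
·<█··█··
·····█··
···██···
········
[35] ··██····
·█··█···
··█··█··
·v···█··
···██···
········
[36] ··██····
·█··█···
··█··█··
<█···█··
···██···
········
[37] ··██····
·█··█···
^·█··█··
██···█··
···██···
········
[38] ··██····
·█··█···
█>█··█··
██···█··
···██···
········
[39] ··██····
·█··█···
███··█··
█v···█··
···██···
········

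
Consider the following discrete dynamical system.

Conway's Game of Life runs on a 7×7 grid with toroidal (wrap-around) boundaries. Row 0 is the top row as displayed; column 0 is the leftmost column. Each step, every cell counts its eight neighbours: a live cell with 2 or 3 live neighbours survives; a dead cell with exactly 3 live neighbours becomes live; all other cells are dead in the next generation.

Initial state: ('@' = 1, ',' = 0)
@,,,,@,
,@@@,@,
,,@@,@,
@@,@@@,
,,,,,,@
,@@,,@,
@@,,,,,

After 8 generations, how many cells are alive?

3

[0] @,,,,@,
,@@@,@,
,,@@,@,
@@,@@@,
,,,,,,@
,@@,,@,
@@,,,,,
[1] @,,,@,,
,@,@,@,
@,,,,@,
@@,@,@,
,,,@,,@
,@@,,,@
@,@,,,,
[2] @,@@@,@
@@,,,@,
@,,,,@,
@@@,,@,
,,,@@@@
,@@@,,@
@,@@,,@
[3] ,,,,@,,
,,@@,@,
,,@,@@,
@@@@,,,
,,,,,,,
,@,,,,,
,,,,,,,
[4] ,,,@@,,
,,@,,@,
,,,,,@@
,@@@@,,
@,,,,,,
,,,,,,,
,,,,,,,
[5] ,,,@@,,
,,,@,@@
,@,,,@@
@@@@@@@
,@@@,,,
,,,,,,,
,,,,,,,
[6] ,,,@@@,
@,@@,,@
,@,,,,,
,,,,,,,
,,,,,@@
,,@,,,,
,,,,,,,
[7] ,,@@@@@
@@@@,@@
@@@,,,,
,,,,,,,
,,,,,,,
,,,,,,,
,,,@@,,
[8] ,,,,,,,
,,,,,,,
,,,@,,,
,@,,,,,
,,,,,,,
,,,,,,,
,,@,,,,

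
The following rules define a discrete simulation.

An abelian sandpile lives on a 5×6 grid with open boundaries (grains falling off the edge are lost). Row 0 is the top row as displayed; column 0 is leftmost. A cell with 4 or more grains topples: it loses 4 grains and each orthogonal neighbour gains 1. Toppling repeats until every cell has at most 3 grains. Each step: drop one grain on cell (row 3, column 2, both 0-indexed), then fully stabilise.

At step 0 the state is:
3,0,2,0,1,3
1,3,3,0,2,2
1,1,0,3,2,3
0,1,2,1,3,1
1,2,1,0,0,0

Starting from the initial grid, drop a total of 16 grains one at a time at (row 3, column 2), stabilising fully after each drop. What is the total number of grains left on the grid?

0) 3,0,2,0,1,3
1,3,3,0,2,2
1,1,0,3,2,3
0,1,2,1,3,1
1,2,1,0,0,0
1) 3,0,2,0,1,3
1,3,3,0,2,2
1,1,0,3,2,3
0,1,3,1,3,1
1,2,1,0,0,0
2) 3,0,2,0,1,3
1,3,3,0,2,2
1,1,1,3,2,3
0,2,0,2,3,1
1,2,2,0,0,0
3) 3,0,2,0,1,3
1,3,3,0,2,2
1,1,1,3,2,3
0,2,1,2,3,1
1,2,2,0,0,0
4) 3,0,2,0,1,3
1,3,3,0,2,2
1,1,1,3,2,3
0,2,2,2,3,1
1,2,2,0,0,0
5) 3,0,2,0,1,3
1,3,3,0,2,2
1,1,1,3,2,3
0,2,3,2,3,1
1,2,2,0,0,0
6) 3,0,2,0,1,3
1,3,3,0,2,2
1,1,2,3,2,3
0,3,0,3,3,1
1,2,3,0,0,0
7) 3,0,2,0,1,3
1,3,3,0,2,2
1,1,2,3,2,3
0,3,1,3,3,1
1,2,3,0,0,0
8) 3,0,2,0,1,3
1,3,3,0,2,2
1,1,2,3,2,3
0,3,2,3,3,1
1,2,3,0,0,0
9) 3,0,2,0,1,3
1,3,3,0,2,2
1,1,2,3,2,3
0,3,3,3,3,1
1,2,3,0,0,0
10) 3,1,3,0,1,3
2,1,1,2,3,3
2,0,3,2,1,0
1,3,0,3,1,3
2,0,2,2,1,0
11) 3,1,3,0,1,3
2,1,1,2,3,3
2,0,3,2,1,0
1,3,1,3,1,3
2,0,2,2,1,0
12) 3,1,3,0,1,3
2,1,1,2,3,3
2,0,3,2,1,0
1,3,2,3,1,3
2,0,2,2,1,0
13) 3,1,3,0,1,3
2,1,1,2,3,3
2,0,3,2,1,0
1,3,3,3,1,3
2,0,2,2,1,0
14) 3,1,3,0,1,3
2,1,2,3,3,3
2,2,1,0,2,0
2,0,3,1,2,3
2,1,3,3,1,0
15) 3,1,3,0,1,3
2,1,2,3,3,3
2,2,2,0,2,0
2,1,1,3,2,3
2,2,1,0,2,0
16) 3,1,3,0,1,3
2,1,2,3,3,3
2,2,2,0,2,0
2,1,2,3,2,3
2,2,1,0,2,0

53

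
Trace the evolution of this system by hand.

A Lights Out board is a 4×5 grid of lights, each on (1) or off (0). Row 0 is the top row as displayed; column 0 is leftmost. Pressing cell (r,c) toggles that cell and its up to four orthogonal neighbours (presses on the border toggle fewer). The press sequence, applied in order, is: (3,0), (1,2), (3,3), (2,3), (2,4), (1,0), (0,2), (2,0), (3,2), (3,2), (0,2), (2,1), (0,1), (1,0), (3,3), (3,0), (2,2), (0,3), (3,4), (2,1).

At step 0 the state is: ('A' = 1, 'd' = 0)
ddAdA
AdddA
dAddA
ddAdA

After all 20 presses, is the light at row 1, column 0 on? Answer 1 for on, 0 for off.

0

[0] ddAdA
AdddA
dAddA
ddAdA
[1] ddAdA
AdddA
AAddA
AAAdA
[2] ddddA
AAAAA
AAAdA
AAAdA
[3] ddddA
AAAAA
AAAAA
AAdAd
[4] ddddA
AAAdA
AAddd
AAddd
[5] ddddA
AAAdd
AAdAA
AAddA
[6] AdddA
ddAdd
dAdAA
AAddA
[7] AAAAA
ddddd
dAdAA
AAddA
[8] AAAAA
Adddd
AddAA
dAddA
[9] AAAAA
Adddd
AdAAA
ddAAA
[10] AAAAA
Adddd
AddAA
dAddA
[11] AdddA
AdAdd
AddAA
dAddA
[12] AdddA
AAAdd
dAAAA
ddddA
[13] dAAdA
AdAdd
dAAAA
ddddA
[14] AAAdA
dAAdd
AAAAA
ddddA
[15] AAAdA
dAAdd
AAAdA
ddAAd
[16] AAAdA
dAAdd
dAAdA
AAAAd
[17] AAAdA
dAddd
dddAA
AAdAd
[18] AAdAd
dAdAd
dddAA
AAdAd
[19] AAdAd
dAdAd
dddAd
AAddA
[20] AAdAd
dddAd
AAAAd
AdddA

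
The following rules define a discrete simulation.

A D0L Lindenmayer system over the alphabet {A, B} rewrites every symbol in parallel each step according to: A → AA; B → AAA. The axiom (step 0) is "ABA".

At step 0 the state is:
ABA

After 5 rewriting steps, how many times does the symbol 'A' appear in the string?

[0] ABA
[1] AAAAAAA
[2] AAAAAAAAAAAAAA
[3] AAAAAAAAAAAAAAAAAAAAAAAAAAAA
[4] AAAAAAAAAAAAAAAAAAAAAAAAAAAAAAAAAAAAAAAAAAAAAAAAAAAAAAAA
[5] AAAAAAAAAAAAAAAAAAAAAAAAAAAAAAAAAAAAAAAAAAAAAAAAAAAAAAAAAAAAAAAAAAAAAAAAAAAAAAAAAAAAAAAAAAAAAAAAAAAAAAAAAAAAAAAA

112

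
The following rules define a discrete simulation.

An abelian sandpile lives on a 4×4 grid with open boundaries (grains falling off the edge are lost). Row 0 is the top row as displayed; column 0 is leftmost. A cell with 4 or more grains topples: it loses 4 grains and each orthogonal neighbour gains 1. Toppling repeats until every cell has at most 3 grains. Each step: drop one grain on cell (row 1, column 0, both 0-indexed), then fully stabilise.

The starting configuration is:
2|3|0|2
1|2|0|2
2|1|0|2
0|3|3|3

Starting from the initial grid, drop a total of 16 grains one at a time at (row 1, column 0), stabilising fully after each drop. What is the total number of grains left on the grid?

gen 0: 2|3|0|2
1|2|0|2
2|1|0|2
0|3|3|3
gen 1: 2|3|0|2
2|2|0|2
2|1|0|2
0|3|3|3
gen 2: 2|3|0|2
3|2|0|2
2|1|0|2
0|3|3|3
gen 3: 3|3|0|2
0|3|0|2
3|1|0|2
0|3|3|3
gen 4: 3|3|0|2
1|3|0|2
3|1|0|2
0|3|3|3
gen 5: 3|3|0|2
2|3|0|2
3|1|0|2
0|3|3|3
gen 6: 3|3|0|2
3|3|0|2
3|1|0|2
0|3|3|3
gen 7: 1|1|1|2
3|1|1|2
0|3|0|2
1|3|3|3
gen 8: 2|1|1|2
0|2|1|2
1|3|0|2
1|3|3|3
gen 9: 2|1|1|2
1|2|1|2
1|3|0|2
1|3|3|3
gen 10: 2|1|1|2
2|2|1|2
1|3|0|2
1|3|3|3
gen 11: 2|1|1|2
3|2|1|2
1|3|0|2
1|3|3|3
gen 12: 3|1|1|2
0|3|1|2
2|3|0|2
1|3|3|3
gen 13: 3|1|1|2
1|3|1|2
2|3|0|2
1|3|3|3
gen 14: 3|1|1|2
2|3|1|2
2|3|0|2
1|3|3|3
gen 15: 3|1|1|2
3|3|1|2
2|3|0|2
1|3|3|3
gen 16: 0|3|1|2
3|1|2|2
0|2|2|3
3|1|1|0

26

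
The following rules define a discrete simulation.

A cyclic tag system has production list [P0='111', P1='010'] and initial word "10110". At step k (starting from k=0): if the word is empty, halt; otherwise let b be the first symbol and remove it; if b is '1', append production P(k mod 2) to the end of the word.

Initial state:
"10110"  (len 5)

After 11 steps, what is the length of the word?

k=0  "10110"  (len 5)
k=1  "0110111"  (len 7)
k=2  "110111"  (len 6)
k=3  "10111111"  (len 8)
k=4  "0111111010"  (len 10)
k=5  "111111010"  (len 9)
k=6  "11111010010"  (len 11)
k=7  "1111010010111"  (len 13)
k=8  "111010010111010"  (len 15)
k=9  "11010010111010111"  (len 17)
k=10  "1010010111010111010"  (len 19)
k=11  "010010111010111010111"  (len 21)

21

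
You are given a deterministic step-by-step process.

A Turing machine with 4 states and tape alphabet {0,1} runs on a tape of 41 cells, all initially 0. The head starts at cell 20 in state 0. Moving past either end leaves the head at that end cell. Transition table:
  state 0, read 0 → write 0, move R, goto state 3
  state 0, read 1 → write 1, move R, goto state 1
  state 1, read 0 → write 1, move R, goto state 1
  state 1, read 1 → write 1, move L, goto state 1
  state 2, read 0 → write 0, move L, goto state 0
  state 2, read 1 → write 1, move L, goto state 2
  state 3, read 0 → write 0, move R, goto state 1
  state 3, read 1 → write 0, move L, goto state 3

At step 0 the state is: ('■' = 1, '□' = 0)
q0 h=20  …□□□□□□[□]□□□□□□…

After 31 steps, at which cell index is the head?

30

t=0: q0 h=20  …□□□□□□[□]□□□□□□…
t=1: q3 h=21  …□□□□□□[□]□□□□□□…
t=2: q1 h=22  …□□□□□□[□]□□□□□□…
t=3: q1 h=23  …□□□□□■[□]□□□□□□…
t=4: q1 h=24  …□□□□■■[□]□□□□□□…
t=5: q1 h=25  …□□□■■■[□]□□□□□□…
t=6: q1 h=26  …□□■■■■[□]□□□□□□…
t=7: q1 h=27  …□■■■■■[□]□□□□□□…
t=8: q1 h=28  …■■■■■■[□]□□□□□□…
t=9: q1 h=29  …■■■■■■[□]□□□□□□…
t=10: q1 h=30  …■■■■■■[□]□□□□□□…
t=11: q1 h=31  …■■■■■■[□]□□□□□□…
t=12: q1 h=32  …■■■■■■[□]□□□□□□…
t=13: q1 h=33  …■■■■■■[□]□□□□□□…
t=14: q1 h=34  …■■■■■■[□]□□□□□□|
t=15: q1 h=35  …■■■■■■[□]□□□□□|
t=16: q1 h=36  …■■■■■■[□]□□□□|
t=17: q1 h=37  …■■■■■■[□]□□□|
t=18: q1 h=38  …■■■■■■[□]□□|
t=19: q1 h=39  …■■■■■■[□]□|
t=20: q1 h=40  …■■■■■■[□]|
t=21: q1 h=40  …■■■■■■[■]|
t=22: q1 h=39  …■■■■■■[■]■|
t=23: q1 h=38  …■■■■■■[■]■■|
t=24: q1 h=37  …■■■■■■[■]■■■|
t=25: q1 h=36  …■■■■■■[■]■■■■|
t=26: q1 h=35  …■■■■■■[■]■■■■■|
t=27: q1 h=34  …■■■■■■[■]■■■■■■|
t=28: q1 h=33  …■■■■■■[■]■■■■■■…
t=29: q1 h=32  …■■■■■■[■]■■■■■■…
t=30: q1 h=31  …■■■■■■[■]■■■■■■…
t=31: q1 h=30  …■■■■■■[■]■■■■■■…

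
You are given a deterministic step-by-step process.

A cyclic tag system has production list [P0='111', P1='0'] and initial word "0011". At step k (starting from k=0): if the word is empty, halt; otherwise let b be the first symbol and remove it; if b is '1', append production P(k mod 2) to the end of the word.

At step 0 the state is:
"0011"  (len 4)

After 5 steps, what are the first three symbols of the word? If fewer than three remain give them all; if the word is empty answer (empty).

110

gen 0: "0011"  (len 4)
gen 1: "011"  (len 3)
gen 2: "11"  (len 2)
gen 3: "1111"  (len 4)
gen 4: "1110"  (len 4)
gen 5: "110111"  (len 6)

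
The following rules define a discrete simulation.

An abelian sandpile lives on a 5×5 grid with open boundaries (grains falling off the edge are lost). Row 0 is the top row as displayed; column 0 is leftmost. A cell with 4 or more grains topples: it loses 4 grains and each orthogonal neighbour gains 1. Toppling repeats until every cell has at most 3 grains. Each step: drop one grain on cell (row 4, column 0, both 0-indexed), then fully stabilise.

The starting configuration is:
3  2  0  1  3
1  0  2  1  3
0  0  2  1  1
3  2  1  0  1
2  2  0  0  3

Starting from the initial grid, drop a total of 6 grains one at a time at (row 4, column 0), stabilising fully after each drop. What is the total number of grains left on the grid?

0) 3  2  0  1  3
1  0  2  1  3
0  0  2  1  1
3  2  1  0  1
2  2  0  0  3
1) 3  2  0  1  3
1  0  2  1  3
0  0  2  1  1
3  2  1  0  1
3  2  0  0  3
2) 3  2  0  1  3
1  0  2  1  3
1  0  2  1  1
0  3  1  0  1
1  3  0  0  3
3) 3  2  0  1  3
1  0  2  1  3
1  0  2  1  1
0  3  1  0  1
2  3  0  0  3
4) 3  2  0  1  3
1  0  2  1  3
1  0  2  1  1
0  3  1  0  1
3  3  0  0  3
5) 3  2  0  1  3
1  0  2  1  3
1  1  2  1  1
2  0  2  0  1
1  1  1  0  3
6) 3  2  0  1  3
1  0  2  1  3
1  1  2  1  1
2  0  2  0  1
2  1  1  0  3

34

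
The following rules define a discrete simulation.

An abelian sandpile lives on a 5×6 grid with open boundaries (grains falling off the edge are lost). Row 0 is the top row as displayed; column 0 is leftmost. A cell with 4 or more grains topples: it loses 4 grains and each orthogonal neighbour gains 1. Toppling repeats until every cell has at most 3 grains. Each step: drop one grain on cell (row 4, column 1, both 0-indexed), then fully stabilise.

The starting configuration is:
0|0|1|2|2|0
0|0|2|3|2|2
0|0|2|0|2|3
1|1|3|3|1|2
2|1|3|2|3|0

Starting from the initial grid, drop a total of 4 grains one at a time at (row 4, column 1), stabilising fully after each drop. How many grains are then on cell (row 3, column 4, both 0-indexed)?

3

gen 0: 0|0|1|2|2|0
0|0|2|3|2|2
0|0|2|0|2|3
1|1|3|3|1|2
2|1|3|2|3|0
gen 1: 0|0|1|2|2|0
0|0|2|3|2|2
0|0|2|0|2|3
1|1|3|3|1|2
2|2|3|2|3|0
gen 2: 0|0|1|2|2|0
0|0|2|3|2|2
0|0|2|0|2|3
1|1|3|3|1|2
2|3|3|2|3|0
gen 3: 0|0|1|2|2|0
0|0|2|3|2|2
0|0|3|1|2|3
1|3|1|1|3|2
3|1|2|1|0|1
gen 4: 0|0|1|2|2|0
0|0|2|3|2|2
0|0|3|1|2|3
1|3|1|1|3|2
3|2|2|1|0|1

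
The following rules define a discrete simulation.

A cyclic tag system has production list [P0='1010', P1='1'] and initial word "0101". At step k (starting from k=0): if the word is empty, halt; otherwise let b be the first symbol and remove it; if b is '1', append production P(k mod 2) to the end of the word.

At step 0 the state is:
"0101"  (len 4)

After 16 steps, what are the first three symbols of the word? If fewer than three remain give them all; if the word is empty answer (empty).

t=0: "0101"  (len 4)
t=1: "101"  (len 3)
t=2: "011"  (len 3)
t=3: "11"  (len 2)
t=4: "11"  (len 2)
t=5: "11010"  (len 5)
t=6: "10101"  (len 5)
t=7: "01011010"  (len 8)
t=8: "1011010"  (len 7)
t=9: "0110101010"  (len 10)
t=10: "110101010"  (len 9)
t=11: "101010101010"  (len 12)
t=12: "010101010101"  (len 12)
t=13: "10101010101"  (len 11)
t=14: "01010101011"  (len 11)
t=15: "1010101011"  (len 10)
t=16: "0101010111"  (len 10)

010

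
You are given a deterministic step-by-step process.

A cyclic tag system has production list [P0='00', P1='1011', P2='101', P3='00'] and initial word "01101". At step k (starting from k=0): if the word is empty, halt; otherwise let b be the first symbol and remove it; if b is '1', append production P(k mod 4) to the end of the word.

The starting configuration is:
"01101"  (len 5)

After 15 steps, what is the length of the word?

[0] "01101"  (len 5)
[1] "1101"  (len 4)
[2] "1011011"  (len 7)
[3] "011011101"  (len 9)
[4] "11011101"  (len 8)
[5] "101110100"  (len 9)
[6] "011101001011"  (len 12)
[7] "11101001011"  (len 11)
[8] "110100101100"  (len 12)
[9] "1010010110000"  (len 13)
[10] "0100101100001011"  (len 16)
[11] "100101100001011"  (len 15)
[12] "0010110000101100"  (len 16)
[13] "010110000101100"  (len 15)
[14] "10110000101100"  (len 14)
[15] "0110000101100101"  (len 16)

16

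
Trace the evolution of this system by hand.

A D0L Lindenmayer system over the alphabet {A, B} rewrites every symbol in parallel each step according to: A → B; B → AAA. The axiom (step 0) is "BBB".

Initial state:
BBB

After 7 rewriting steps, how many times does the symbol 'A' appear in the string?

243

t=0: BBB
t=1: AAAAAAAAA
t=2: BBBBBBBBB
t=3: AAAAAAAAAAAAAAAAAAAAAAAAAAA
t=4: BBBBBBBBBBBBBBBBBBBBBBBBBBB
t=5: AAAAAAAAAAAAAAAAAAAAAAAAAAAAAAAAAAAAAAAAAAAAAAAAAAAAAAAAAAAAAAAAAAAAAAAAAAAAAAAAA
t=6: BBBBBBBBBBBBBBBBBBBBBBBBBBBBBBBBBBBBBBBBBBBBBBBBBBBBBBBBBBBBBBBBBBBBBBBBBBBBBBBBB
t=7: AAAAAAAAAAAAAAAAAAAAAAAAAAAAAAAAAAAAAAAAAAAAAAAAAAAAAAAAAA…AAAAAAAAAAAAAAAAAAAAAAAAAAAAAAAAAAAAAAAAAAAAAAAAAAAAAAAAAA  (len 243)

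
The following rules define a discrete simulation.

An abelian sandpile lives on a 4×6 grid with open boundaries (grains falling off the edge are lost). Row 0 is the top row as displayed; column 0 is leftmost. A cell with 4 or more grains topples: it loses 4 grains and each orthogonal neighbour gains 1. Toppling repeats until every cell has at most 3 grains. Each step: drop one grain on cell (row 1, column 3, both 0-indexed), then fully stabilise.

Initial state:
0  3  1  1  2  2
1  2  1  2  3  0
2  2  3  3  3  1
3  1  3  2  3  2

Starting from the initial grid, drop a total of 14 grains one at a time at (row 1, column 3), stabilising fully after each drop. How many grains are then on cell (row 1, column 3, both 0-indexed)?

2

0) 0  3  1  1  2  2
1  2  1  2  3  0
2  2  3  3  3  1
3  1  3  2  3  2
1) 0  3  1  1  2  2
1  2  1  3  3  0
2  2  3  3  3  1
3  1  3  2  3  2
2) 0  3  1  2  3  2
1  2  3  2  1  1
2  3  1  3  2  2
3  2  1  1  1  3
3) 0  3  1  2  3  2
1  2  3  3  1  1
2  3  1  3  2  2
3  2  1  1  1  3
4) 0  3  2  3  3  2
1  3  0  2  2  1
2  3  3  0  3  2
3  2  1  2  1  3
5) 0  3  2  3  3  2
1  3  0  3  2  1
2  3  3  0  3  2
3  2  1  2  1  3
6) 0  3  3  1  1  3
1  3  1  2  1  2
2  3  3  2  0  3
3  2  1  2  2  3
7) 0  3  3  1  1  3
1  3  1  3  1  2
2  3  3  2  0  3
3  2  1  2  2  3
8) 0  3  3  2  1  3
1  3  2  0  2  2
2  3  3  3  0  3
3  2  1  2  2  3
9) 0  3  3  2  1  3
1  3  2  1  2  2
2  3  3  3  0  3
3  2  1  2  2  3
10) 0  3  3  2  1  3
1  3  2  2  2  2
2  3  3  3  0  3
3  2  1  2  2  3
11) 0  3  3  2  1  3
1  3  2  3  2  2
2  3  3  3  0  3
3  2  1  2  2  3
12) 1  1  2  0  2  3
2  2  2  3  3  2
3  1  2  1  1  3
3  3  2  3  2  3
13) 1  1  2  1  3  3
2  2  3  1  0  3
3  1  2  2  2  3
3  3  2  3  2  3
14) 1  1  2  1  3  3
2  2  3  2  0  3
3  1  2  2  2  3
3  3  2  3  2  3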